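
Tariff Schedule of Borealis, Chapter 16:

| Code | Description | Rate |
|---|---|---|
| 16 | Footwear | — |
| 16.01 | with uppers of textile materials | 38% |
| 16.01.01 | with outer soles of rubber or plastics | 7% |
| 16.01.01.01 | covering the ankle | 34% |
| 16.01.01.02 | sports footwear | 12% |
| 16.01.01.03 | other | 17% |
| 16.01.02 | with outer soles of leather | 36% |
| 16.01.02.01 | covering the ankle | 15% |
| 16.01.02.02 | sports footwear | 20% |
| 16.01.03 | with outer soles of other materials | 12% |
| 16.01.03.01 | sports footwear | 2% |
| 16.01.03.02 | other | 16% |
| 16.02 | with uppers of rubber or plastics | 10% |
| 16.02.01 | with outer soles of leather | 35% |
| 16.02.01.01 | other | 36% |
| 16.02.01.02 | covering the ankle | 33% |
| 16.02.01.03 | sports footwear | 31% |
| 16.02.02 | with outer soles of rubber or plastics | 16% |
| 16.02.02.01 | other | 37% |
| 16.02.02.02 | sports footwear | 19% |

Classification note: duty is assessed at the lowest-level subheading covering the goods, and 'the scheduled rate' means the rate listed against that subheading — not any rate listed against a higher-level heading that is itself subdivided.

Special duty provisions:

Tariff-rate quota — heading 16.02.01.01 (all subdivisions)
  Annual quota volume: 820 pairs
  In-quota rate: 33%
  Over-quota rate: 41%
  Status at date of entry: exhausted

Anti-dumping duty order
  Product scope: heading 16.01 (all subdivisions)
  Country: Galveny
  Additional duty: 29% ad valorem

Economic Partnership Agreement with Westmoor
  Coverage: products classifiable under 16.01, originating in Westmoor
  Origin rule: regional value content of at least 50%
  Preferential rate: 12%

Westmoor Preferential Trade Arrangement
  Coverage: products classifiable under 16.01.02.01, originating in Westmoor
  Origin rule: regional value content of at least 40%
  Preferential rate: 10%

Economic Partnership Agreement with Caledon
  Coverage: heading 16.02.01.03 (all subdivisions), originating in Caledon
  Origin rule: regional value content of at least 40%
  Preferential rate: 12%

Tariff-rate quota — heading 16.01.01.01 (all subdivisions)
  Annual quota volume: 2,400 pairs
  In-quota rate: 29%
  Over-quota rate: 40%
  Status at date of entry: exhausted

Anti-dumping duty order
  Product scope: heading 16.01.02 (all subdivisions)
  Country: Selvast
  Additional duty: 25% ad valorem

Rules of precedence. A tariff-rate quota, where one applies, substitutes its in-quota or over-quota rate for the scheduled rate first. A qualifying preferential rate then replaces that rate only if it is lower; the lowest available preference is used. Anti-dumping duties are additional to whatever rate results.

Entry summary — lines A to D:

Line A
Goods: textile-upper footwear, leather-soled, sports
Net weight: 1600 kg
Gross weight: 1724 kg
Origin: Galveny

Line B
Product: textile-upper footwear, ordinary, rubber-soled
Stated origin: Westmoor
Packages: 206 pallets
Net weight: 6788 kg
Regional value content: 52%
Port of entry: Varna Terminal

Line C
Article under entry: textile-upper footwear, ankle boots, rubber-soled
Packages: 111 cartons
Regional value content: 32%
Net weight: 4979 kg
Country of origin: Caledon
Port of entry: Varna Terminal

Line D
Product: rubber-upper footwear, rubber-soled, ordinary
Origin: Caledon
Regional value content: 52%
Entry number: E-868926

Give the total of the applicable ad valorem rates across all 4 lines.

138%

Line A: textile-upper → 16.01; leather-soled → 16.01.02; sports → 16.01.02.02. Scheduled 20%. anti-dumping (Galveny, 16.01): +29%; total 20% + 29% = 49%. → 49%.
Line B: textile-upper → 16.01; rubber-soled → 16.01.01; ordinary → 16.01.01.03. Scheduled 17%. Westmoor agreement on 16.01: RVC ≥ 50% → 12% available; Westmoor agreement on 16.01.02.01: 16.01.01.03 not covered; preferential 12%. → 12%.
Line C: textile-upper → 16.01; rubber-soled → 16.01.01; ankle boots → 16.01.01.01. Scheduled 34%. quota on 16.01.01.01 exhausted → over-quota 40%; Caledon agreement on 16.02.01.03: 16.01.01.01 not covered. → 40%.
Line D: rubber-upper → 16.02; rubber-soled → 16.02.02; ordinary → 16.02.02.01. Scheduled 37%. Caledon agreement on 16.02.01.03: 16.02.02.01 not covered. → 37%.
Sum: 49% + 12% + 40% + 37% = 138%.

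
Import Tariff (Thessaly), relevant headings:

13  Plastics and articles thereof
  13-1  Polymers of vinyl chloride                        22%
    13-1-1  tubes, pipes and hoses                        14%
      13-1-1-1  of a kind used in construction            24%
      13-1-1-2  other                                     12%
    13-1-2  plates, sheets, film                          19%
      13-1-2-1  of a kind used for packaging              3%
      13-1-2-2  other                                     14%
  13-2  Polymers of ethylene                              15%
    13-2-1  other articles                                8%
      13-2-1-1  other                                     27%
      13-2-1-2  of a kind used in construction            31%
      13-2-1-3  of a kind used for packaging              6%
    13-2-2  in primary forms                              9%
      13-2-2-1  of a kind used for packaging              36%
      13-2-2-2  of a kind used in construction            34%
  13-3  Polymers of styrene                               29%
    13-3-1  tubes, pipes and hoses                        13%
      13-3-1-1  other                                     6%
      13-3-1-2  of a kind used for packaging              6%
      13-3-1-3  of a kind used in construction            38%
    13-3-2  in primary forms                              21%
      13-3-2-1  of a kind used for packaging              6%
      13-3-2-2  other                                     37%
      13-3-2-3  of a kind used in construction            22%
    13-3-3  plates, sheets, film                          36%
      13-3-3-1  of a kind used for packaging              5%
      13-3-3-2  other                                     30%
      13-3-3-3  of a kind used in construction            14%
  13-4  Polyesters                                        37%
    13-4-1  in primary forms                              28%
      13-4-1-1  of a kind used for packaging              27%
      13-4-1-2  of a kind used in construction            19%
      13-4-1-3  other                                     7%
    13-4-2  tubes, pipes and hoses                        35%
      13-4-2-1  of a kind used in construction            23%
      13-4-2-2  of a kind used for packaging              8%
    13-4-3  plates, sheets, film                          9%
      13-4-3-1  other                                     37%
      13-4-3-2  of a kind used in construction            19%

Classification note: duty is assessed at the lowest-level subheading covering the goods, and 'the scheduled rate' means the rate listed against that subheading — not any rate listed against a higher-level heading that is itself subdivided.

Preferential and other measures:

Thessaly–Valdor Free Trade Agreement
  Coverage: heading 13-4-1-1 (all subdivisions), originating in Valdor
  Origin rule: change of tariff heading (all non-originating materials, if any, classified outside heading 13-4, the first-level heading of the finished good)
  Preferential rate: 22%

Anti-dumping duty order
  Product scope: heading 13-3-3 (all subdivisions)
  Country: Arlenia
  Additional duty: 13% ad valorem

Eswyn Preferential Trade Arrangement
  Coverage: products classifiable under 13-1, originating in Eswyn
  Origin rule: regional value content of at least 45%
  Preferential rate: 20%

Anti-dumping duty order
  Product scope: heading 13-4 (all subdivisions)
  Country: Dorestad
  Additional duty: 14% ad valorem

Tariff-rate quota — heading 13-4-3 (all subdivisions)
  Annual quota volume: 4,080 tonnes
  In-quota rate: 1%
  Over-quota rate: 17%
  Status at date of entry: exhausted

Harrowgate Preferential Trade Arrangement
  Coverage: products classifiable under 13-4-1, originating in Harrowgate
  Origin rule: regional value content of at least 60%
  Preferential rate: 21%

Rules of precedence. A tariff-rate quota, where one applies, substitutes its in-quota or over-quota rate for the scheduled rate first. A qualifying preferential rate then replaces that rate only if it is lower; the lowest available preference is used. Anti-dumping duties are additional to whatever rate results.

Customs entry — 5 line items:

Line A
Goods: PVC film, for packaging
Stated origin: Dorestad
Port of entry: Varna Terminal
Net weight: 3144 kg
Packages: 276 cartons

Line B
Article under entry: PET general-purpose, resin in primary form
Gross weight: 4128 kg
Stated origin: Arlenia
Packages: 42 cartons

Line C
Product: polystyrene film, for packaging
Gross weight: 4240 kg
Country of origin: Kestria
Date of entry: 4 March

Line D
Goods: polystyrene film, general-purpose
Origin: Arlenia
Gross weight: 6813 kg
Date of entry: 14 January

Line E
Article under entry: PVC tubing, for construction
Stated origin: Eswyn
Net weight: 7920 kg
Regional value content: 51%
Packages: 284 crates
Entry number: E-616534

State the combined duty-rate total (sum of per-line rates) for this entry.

Line A: PVC → 13-1; film → 13-1-2; for packaging → 13-1-2-1. Scheduled 3%. No special measure applies. → 3%.
Line B: PET → 13-4; resin in primary form → 13-4-1; general-purpose → 13-4-1-3. Scheduled 7%. No special measure applies. → 7%.
Line C: polystyrene → 13-3; film → 13-3-3; for packaging → 13-3-3-1. Scheduled 5%. No special measure applies. → 5%.
Line D: polystyrene → 13-3; film → 13-3-3; general-purpose → 13-3-3-2. Scheduled 30%. anti-dumping (Arlenia, 13-3-3): +13%; total 30% + 13% = 43%. → 43%.
Line E: PVC → 13-1; tubing → 13-1-1; for construction → 13-1-1-1. Scheduled 24%. Eswyn agreement on 13-1: RVC ≥ 45% → 20% available; preferential 20%. → 20%.
Sum: 3% + 7% + 5% + 43% + 20% = 78%.

78%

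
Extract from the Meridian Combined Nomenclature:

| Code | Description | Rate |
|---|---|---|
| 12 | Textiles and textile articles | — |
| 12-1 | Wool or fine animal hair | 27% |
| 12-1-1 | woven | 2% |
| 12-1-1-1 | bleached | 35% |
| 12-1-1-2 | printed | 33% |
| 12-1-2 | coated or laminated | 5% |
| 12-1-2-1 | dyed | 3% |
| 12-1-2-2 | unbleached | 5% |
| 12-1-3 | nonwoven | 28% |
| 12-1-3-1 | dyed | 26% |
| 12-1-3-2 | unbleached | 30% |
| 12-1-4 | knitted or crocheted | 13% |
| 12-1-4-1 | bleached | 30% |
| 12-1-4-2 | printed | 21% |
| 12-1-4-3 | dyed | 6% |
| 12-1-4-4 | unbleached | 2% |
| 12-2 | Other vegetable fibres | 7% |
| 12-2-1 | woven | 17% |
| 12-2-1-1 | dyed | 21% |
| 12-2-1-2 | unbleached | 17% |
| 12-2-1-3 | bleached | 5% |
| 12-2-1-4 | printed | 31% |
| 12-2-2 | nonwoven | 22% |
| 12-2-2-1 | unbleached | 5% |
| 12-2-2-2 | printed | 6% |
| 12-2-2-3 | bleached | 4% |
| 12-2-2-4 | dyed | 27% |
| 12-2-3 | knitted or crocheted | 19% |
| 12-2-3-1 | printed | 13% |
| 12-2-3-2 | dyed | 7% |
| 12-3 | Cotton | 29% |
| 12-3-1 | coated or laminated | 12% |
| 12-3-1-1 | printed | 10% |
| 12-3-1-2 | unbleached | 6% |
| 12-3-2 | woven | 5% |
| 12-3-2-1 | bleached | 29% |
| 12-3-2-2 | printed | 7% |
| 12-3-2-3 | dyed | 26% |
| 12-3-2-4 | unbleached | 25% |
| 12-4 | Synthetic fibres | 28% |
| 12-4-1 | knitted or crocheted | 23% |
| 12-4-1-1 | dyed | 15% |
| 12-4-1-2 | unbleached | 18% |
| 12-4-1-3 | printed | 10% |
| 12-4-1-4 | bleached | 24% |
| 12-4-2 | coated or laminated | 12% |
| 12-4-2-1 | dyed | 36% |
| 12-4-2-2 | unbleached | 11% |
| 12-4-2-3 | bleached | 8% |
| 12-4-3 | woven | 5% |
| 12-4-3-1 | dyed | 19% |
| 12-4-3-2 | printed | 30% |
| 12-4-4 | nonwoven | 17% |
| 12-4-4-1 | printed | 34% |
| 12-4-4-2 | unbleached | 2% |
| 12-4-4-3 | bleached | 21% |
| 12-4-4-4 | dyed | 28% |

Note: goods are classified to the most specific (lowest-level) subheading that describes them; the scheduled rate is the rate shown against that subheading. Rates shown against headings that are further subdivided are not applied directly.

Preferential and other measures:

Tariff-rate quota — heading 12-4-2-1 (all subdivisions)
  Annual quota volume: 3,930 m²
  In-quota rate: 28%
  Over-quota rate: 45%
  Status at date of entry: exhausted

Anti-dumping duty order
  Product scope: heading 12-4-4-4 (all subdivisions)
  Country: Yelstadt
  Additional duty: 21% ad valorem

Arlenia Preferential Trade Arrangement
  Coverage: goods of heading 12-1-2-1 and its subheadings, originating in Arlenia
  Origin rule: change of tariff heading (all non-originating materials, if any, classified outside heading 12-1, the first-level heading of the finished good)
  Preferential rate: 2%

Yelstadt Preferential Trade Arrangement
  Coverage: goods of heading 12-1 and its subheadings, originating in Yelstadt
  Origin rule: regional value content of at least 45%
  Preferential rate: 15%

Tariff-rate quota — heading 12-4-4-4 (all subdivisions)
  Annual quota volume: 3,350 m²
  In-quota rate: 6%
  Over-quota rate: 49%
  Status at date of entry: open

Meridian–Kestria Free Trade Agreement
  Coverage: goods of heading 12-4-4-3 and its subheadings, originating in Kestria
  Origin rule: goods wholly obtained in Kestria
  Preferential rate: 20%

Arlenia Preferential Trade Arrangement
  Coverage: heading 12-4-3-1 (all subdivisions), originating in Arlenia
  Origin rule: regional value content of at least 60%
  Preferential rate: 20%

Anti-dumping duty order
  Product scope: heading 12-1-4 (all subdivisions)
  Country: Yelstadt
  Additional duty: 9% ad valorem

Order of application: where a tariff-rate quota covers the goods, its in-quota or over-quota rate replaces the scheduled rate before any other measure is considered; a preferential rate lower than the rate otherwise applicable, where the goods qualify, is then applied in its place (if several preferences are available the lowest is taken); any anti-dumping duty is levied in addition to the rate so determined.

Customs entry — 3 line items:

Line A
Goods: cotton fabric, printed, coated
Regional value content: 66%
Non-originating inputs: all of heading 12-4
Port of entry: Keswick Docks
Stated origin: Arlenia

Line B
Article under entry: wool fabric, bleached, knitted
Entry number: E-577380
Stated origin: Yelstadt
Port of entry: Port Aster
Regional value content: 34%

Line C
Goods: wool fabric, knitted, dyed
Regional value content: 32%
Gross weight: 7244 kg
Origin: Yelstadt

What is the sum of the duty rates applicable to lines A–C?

Line A: cotton → 12-3; coated → 12-3-1; printed → 12-3-1-1. Scheduled 10%. Arlenia agreement on 12-1-2-1: 12-3-1-1 not covered; Arlenia agreement on 12-4-3-1: 12-3-1-1 not covered. → 10%.
Line B: wool → 12-1; knitted → 12-1-4; bleached → 12-1-4-1. Scheduled 30%. Yelstadt agreement on 12-1: RVC < 45%; anti-dumping (Yelstadt, 12-1-4): +9%; total 30% + 9% = 39%. → 39%.
Line C: wool → 12-1; knitted → 12-1-4; dyed → 12-1-4-3. Scheduled 6%. Yelstadt agreement on 12-1: RVC < 45%; anti-dumping (Yelstadt, 12-1-4): +9%; total 6% + 9% = 15%. → 15%.
Sum: 10% + 39% + 15% = 64%.

64%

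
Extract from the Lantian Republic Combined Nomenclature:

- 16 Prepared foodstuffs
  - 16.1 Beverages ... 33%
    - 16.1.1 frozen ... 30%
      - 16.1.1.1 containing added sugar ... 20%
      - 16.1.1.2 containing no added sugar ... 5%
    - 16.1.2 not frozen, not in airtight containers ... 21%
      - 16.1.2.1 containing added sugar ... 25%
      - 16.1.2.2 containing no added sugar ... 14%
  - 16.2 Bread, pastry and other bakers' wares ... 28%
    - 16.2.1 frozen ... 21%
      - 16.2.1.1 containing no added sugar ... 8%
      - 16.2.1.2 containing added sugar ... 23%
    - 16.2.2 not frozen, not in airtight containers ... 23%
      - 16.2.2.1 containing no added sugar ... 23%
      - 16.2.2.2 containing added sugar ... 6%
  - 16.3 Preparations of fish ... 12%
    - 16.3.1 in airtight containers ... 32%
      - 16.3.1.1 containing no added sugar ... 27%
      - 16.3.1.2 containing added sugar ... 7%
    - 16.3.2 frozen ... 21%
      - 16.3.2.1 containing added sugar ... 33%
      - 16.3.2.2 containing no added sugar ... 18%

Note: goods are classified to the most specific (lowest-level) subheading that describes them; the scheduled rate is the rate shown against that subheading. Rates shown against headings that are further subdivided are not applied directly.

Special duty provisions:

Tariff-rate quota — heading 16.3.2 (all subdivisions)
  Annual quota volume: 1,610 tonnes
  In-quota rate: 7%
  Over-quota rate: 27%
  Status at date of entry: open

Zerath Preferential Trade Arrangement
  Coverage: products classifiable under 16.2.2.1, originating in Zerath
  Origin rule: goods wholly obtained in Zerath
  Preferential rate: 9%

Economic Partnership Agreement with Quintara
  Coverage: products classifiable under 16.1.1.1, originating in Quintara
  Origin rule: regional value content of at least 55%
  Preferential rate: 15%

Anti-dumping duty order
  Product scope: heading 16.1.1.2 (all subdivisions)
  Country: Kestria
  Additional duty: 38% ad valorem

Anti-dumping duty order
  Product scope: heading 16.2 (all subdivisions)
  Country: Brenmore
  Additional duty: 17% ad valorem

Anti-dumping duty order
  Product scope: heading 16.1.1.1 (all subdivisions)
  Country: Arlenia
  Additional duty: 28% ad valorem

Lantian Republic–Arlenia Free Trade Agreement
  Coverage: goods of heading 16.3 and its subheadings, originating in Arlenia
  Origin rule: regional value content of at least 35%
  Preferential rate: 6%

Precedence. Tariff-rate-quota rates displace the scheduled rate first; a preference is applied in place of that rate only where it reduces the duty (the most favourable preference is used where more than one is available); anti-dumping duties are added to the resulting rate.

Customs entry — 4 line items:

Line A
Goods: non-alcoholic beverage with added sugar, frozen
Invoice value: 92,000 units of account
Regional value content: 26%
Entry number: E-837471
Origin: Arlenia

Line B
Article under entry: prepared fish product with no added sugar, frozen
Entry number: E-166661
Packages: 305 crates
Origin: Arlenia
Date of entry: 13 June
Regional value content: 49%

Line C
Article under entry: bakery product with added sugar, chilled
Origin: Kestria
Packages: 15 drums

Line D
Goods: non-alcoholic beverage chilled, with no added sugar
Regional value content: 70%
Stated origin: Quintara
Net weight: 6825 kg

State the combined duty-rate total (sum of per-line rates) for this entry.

74%

Line A: non-alcoholic beverage → 16.1; frozen → 16.1.1; with added sugar → 16.1.1.1. Scheduled 20%. Arlenia agreement on 16.3: 16.1.1.1 not covered; anti-dumping (Arlenia, 16.1.1.1): +28%; total 20% + 28% = 48%. → 48%.
Line B: prepared fish product → 16.3; frozen → 16.3.2; with no added sugar → 16.3.2.2. Scheduled 18%. quota on 16.3.2 open → in-quota 7%; Arlenia agreement on 16.3: RVC ≥ 35% → 6% available; preferential 6%. → 6%.
Line C: bakery product → 16.2; chilled → 16.2.2; with added sugar → 16.2.2.2. Scheduled 6%. No special measure applies. → 6%.
Line D: non-alcoholic beverage → 16.1; chilled → 16.1.2; with no added sugar → 16.1.2.2. Scheduled 14%. Quintara agreement on 16.1.1.1: 16.1.2.2 not covered. → 14%.
Sum: 48% + 6% + 6% + 14% = 74%.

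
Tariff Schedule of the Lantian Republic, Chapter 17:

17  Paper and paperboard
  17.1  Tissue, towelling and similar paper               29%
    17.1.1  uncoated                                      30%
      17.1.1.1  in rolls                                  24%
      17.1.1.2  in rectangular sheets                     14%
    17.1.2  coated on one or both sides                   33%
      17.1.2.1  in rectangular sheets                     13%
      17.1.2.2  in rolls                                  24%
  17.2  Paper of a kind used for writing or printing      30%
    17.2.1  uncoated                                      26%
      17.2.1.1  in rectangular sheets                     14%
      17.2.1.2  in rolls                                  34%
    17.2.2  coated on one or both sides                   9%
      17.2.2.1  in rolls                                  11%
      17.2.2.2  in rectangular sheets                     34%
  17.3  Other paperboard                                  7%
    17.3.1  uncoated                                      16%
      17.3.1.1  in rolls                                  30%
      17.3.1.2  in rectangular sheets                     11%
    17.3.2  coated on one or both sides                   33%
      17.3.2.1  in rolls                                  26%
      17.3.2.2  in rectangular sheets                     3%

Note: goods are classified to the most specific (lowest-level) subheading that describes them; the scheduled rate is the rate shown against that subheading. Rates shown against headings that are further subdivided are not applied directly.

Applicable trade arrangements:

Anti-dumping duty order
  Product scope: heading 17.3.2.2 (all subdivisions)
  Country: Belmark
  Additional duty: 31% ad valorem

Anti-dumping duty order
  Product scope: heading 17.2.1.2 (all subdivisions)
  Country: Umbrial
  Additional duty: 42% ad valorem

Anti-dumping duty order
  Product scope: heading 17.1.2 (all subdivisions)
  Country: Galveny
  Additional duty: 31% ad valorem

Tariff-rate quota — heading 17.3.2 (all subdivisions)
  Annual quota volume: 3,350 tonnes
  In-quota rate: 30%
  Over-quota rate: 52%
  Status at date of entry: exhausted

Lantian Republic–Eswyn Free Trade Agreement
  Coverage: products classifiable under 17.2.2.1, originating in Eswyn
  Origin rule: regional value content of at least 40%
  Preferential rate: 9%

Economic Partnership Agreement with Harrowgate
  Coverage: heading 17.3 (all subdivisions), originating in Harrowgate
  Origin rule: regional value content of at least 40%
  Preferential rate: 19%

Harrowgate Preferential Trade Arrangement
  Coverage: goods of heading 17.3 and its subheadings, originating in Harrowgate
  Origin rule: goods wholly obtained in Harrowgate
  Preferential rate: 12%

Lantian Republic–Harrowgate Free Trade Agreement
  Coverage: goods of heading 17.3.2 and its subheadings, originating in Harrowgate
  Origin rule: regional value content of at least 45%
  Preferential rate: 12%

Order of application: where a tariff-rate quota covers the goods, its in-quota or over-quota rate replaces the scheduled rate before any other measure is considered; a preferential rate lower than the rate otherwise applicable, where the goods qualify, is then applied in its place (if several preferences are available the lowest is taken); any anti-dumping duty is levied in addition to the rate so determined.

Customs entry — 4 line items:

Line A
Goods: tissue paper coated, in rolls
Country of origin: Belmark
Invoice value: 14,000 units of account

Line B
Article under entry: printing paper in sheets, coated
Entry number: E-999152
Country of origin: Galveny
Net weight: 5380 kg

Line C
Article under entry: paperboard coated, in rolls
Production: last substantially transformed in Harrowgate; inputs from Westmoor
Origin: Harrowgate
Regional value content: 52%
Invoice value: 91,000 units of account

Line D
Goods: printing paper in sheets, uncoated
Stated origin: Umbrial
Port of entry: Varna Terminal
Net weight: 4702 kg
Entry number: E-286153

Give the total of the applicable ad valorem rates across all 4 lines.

84%

Line A: tissue paper → 17.1; coated → 17.1.2; in rolls → 17.1.2.2. Scheduled 24%. No special measure applies. → 24%.
Line B: printing paper → 17.2; coated → 17.2.2; in sheets → 17.2.2.2. Scheduled 34%. No special measure applies. → 34%.
Line C: paperboard → 17.3; coated → 17.3.2; in rolls → 17.3.2.1. Scheduled 26%. quota on 17.3.2 exhausted → over-quota 52%; Harrowgate agreement on 17.3: RVC ≥ 40% → 19% available; Harrowgate agreement on 17.3: not wholly obtained; Harrowgate agreement on 17.3.2: RVC ≥ 45% → 12% available; preferential 12%. → 12%.
Line D: printing paper → 17.2; uncoated → 17.2.1; in sheets → 17.2.1.1. Scheduled 14%. No special measure applies. → 14%.
Sum: 24% + 34% + 12% + 14% = 84%.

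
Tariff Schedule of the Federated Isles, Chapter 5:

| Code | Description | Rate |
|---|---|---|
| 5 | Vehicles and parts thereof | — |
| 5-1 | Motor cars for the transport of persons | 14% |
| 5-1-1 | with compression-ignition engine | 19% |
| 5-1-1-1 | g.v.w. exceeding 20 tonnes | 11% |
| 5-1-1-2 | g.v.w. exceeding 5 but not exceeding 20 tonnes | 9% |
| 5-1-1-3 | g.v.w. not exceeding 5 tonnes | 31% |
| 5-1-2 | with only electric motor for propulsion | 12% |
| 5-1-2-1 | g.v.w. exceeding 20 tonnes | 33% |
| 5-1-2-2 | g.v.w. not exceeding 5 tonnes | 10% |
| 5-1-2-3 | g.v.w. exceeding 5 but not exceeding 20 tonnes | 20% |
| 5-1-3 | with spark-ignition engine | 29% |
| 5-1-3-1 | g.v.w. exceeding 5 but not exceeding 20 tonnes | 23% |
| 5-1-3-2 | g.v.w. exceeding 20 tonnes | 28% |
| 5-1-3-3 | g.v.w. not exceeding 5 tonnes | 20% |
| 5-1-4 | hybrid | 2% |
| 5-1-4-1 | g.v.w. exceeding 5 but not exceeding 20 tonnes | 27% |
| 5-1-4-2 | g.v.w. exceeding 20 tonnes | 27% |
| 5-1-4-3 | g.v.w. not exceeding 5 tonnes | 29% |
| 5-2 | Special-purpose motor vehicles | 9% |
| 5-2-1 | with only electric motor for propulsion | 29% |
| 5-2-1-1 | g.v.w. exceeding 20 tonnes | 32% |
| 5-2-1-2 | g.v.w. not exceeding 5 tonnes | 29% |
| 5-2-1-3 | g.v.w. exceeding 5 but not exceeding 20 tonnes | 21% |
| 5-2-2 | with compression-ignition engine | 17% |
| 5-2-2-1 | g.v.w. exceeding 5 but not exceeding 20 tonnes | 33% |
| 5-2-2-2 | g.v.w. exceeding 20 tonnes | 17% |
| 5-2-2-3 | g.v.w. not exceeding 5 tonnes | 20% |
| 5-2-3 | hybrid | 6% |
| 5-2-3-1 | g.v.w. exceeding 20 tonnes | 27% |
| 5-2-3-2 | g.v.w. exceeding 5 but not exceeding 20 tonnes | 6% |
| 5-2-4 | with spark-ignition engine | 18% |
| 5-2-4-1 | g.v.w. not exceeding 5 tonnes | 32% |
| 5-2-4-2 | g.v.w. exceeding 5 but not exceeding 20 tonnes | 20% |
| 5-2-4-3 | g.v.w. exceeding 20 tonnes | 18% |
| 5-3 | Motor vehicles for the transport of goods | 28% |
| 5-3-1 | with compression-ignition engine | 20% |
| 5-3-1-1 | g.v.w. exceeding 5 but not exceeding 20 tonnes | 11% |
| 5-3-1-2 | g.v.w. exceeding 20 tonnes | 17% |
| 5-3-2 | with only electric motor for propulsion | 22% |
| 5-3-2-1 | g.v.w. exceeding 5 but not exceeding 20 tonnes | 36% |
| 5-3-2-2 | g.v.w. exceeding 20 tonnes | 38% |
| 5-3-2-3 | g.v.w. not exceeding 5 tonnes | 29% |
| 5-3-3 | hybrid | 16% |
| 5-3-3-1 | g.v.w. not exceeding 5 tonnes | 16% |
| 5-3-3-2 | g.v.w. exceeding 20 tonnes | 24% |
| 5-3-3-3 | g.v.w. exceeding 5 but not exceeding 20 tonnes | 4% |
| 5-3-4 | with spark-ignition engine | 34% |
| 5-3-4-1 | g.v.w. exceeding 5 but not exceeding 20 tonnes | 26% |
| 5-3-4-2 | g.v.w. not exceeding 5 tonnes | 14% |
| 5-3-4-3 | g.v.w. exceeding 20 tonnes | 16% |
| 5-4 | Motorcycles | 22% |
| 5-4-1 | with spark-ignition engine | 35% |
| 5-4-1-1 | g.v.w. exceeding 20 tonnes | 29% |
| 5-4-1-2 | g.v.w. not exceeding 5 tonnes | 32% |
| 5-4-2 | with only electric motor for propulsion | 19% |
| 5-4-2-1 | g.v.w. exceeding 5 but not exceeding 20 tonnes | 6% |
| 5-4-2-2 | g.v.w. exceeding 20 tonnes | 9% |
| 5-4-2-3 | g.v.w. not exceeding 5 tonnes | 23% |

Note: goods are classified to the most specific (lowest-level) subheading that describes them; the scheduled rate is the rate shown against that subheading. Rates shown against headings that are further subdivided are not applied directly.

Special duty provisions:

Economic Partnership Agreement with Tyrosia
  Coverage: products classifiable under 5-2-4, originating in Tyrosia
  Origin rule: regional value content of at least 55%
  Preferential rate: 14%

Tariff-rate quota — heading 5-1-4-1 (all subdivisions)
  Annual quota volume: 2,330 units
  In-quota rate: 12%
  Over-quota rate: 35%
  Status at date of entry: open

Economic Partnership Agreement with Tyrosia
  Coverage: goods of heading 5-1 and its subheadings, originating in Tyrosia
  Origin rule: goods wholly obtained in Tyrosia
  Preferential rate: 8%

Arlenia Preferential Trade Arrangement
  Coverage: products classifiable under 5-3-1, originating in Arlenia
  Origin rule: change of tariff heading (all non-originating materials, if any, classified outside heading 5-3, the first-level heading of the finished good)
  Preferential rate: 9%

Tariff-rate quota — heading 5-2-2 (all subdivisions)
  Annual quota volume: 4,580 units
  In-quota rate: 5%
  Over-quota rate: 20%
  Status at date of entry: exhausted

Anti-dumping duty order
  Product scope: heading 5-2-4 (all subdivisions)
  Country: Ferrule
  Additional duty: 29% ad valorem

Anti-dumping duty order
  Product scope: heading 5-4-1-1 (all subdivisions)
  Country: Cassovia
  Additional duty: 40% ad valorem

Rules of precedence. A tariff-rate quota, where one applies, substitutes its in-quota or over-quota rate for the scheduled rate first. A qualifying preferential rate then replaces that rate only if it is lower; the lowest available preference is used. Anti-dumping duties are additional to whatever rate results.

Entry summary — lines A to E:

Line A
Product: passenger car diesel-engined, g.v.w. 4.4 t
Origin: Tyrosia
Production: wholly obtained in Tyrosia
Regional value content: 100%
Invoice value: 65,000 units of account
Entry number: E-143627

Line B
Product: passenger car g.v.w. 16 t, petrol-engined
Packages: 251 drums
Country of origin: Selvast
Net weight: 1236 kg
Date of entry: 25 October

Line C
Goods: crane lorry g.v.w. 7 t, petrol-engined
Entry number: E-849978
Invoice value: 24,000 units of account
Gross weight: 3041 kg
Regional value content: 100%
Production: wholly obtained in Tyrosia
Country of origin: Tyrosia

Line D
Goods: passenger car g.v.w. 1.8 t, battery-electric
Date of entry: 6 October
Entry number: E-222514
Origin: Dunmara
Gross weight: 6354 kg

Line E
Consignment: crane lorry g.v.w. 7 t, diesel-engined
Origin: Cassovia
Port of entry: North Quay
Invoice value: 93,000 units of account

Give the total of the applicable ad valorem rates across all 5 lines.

75%

Line A: passenger car → 5-1; diesel-engined → 5-1-1; g.v.w. 4.4 t → 5-1-1-3. Scheduled 31%. Tyrosia agreement on 5-2-4: 5-1-1-3 not covered; Tyrosia agreement on 5-1: wholly obtained → 8% available; preferential 8%. → 8%.
Line B: passenger car → 5-1; petrol-engined → 5-1-3; g.v.w. 16 t → 5-1-3-1. Scheduled 23%. No special measure applies. → 23%.
Line C: crane lorry → 5-2; petrol-engined → 5-2-4; g.v.w. 7 t → 5-2-4-2. Scheduled 20%. Tyrosia agreement on 5-2-4: RVC ≥ 55% → 14% available; Tyrosia agreement on 5-1: 5-2-4-2 not covered; preferential 14%. → 14%.
Line D: passenger car → 5-1; battery-electric → 5-1-2; g.v.w. 1.8 t → 5-1-2-2. Scheduled 10%. No special measure applies. → 10%.
Line E: crane lorry → 5-2; diesel-engined → 5-2-2; g.v.w. 7 t → 5-2-2-1. Scheduled 33%. quota on 5-2-2 exhausted → over-quota 20%. → 20%.
Sum: 8% + 23% + 14% + 10% + 20% = 75%.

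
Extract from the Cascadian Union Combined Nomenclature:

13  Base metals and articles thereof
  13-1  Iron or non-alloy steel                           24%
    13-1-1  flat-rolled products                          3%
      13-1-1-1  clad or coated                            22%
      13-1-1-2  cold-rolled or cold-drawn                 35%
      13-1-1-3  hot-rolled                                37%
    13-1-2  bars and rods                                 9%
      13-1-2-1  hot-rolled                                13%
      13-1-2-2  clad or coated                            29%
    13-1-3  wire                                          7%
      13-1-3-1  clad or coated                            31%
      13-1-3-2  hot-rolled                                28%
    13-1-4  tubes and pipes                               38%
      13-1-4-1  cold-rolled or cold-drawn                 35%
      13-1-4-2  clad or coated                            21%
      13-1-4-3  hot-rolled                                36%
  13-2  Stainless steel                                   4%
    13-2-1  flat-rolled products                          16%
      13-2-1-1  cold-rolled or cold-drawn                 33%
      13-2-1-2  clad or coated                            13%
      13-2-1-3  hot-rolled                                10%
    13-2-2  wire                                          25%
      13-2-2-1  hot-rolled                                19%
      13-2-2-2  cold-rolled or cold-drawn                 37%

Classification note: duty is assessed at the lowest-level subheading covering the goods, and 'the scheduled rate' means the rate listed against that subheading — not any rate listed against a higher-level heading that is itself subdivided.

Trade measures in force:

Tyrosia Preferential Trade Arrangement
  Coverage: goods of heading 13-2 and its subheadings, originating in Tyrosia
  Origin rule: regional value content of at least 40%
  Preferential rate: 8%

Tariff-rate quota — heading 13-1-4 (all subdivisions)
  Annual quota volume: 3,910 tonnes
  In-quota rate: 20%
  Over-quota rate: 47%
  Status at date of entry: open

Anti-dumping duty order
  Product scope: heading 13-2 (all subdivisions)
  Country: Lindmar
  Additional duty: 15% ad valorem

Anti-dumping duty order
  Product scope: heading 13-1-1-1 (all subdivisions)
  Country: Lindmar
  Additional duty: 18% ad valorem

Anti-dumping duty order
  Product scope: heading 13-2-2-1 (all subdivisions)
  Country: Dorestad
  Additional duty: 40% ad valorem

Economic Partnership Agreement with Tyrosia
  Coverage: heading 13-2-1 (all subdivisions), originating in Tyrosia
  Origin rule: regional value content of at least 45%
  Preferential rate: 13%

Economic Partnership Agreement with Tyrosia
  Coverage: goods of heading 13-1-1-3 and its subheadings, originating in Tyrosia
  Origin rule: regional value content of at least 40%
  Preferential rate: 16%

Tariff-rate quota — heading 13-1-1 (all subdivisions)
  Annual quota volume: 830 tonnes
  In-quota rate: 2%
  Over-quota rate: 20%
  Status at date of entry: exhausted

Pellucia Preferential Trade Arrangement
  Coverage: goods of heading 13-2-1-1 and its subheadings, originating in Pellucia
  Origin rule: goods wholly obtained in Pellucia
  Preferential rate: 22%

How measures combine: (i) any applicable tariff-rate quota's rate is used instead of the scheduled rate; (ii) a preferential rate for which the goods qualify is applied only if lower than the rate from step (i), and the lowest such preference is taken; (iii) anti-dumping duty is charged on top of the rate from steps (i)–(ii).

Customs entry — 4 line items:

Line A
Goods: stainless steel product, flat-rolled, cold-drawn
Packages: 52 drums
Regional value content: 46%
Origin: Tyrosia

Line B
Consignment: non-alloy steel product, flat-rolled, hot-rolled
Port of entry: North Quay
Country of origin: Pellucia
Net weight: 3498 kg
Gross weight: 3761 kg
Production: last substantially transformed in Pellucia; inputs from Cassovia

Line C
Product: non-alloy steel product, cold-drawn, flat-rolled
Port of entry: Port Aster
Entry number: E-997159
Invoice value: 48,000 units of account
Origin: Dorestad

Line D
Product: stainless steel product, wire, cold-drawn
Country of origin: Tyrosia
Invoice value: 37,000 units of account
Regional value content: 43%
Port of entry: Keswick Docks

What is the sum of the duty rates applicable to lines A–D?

56%

Line A: stainless steel → 13-2; flat-rolled → 13-2-1; cold-drawn → 13-2-1-1. Scheduled 33%. Tyrosia agreement on 13-2: RVC ≥ 40% → 8% available; Tyrosia agreement on 13-2-1: RVC ≥ 45% → 13% available; Tyrosia agreement on 13-1-1-3: 13-2-1-1 not covered; preferential 8%. → 8%.
Line B: non-alloy steel → 13-1; flat-rolled → 13-1-1; hot-rolled → 13-1-1-3. Scheduled 37%. quota on 13-1-1 exhausted → over-quota 20%; Pellucia agreement on 13-2-1-1: 13-1-1-3 not covered. → 20%.
Line C: non-alloy steel → 13-1; flat-rolled → 13-1-1; cold-drawn → 13-1-1-2. Scheduled 35%. quota on 13-1-1 exhausted → over-quota 20%. → 20%.
Line D: stainless steel → 13-2; wire → 13-2-2; cold-drawn → 13-2-2-2. Scheduled 37%. Tyrosia agreement on 13-2: RVC ≥ 40% → 8% available; Tyrosia agreement on 13-2-1: 13-2-2-2 not covered; Tyrosia agreement on 13-1-1-3: 13-2-2-2 not covered; preferential 8%. → 8%.
Sum: 8% + 20% + 20% + 8% = 56%.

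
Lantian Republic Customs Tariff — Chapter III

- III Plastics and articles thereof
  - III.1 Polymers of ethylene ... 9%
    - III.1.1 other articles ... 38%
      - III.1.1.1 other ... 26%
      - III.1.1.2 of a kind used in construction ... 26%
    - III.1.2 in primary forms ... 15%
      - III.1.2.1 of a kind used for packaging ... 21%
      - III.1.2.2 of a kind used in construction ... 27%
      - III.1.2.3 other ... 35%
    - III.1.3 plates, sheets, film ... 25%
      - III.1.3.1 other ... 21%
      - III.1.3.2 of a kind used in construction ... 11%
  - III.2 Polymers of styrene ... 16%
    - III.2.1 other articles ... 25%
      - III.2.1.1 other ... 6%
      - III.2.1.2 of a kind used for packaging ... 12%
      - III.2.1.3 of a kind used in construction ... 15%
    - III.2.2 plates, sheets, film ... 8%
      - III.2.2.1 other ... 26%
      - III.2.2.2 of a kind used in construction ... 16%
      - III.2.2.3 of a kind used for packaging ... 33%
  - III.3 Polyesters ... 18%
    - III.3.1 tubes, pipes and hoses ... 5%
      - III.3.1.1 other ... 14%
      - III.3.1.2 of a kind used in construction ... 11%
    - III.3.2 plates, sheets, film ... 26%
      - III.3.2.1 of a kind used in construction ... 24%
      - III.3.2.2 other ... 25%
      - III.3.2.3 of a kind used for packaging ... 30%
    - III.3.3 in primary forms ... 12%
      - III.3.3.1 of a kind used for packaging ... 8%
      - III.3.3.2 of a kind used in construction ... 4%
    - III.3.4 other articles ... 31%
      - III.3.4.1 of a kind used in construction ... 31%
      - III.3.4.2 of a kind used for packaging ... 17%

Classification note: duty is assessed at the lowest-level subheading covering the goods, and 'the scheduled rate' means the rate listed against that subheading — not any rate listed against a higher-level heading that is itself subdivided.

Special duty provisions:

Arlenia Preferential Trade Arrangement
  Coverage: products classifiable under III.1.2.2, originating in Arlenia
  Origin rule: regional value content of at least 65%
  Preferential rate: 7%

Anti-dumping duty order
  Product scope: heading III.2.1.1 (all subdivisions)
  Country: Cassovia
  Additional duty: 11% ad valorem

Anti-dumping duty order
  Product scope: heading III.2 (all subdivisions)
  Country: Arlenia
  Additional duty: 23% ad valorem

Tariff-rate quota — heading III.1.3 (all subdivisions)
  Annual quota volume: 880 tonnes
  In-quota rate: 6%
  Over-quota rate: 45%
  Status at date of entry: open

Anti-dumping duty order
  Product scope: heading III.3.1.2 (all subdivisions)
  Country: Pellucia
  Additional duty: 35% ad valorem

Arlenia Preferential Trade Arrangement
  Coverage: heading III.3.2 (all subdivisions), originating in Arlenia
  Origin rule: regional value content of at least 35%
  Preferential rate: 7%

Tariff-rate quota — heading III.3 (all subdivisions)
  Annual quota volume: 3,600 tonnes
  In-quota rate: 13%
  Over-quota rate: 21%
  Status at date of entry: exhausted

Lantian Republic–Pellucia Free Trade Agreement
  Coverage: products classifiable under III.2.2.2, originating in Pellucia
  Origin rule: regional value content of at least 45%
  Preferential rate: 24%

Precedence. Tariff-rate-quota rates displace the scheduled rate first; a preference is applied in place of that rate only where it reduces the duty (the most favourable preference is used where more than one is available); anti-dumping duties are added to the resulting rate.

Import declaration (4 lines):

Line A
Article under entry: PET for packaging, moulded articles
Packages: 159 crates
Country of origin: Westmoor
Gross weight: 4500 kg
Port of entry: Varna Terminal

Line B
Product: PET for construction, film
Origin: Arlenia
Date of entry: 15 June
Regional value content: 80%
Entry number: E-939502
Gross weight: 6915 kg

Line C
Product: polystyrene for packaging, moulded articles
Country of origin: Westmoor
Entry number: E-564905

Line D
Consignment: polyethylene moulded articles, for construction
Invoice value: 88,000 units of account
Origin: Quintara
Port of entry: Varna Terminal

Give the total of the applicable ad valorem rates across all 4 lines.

66%

Line A: PET → III.3; moulded articles → III.3.4; for packaging → III.3.4.2. Scheduled 17%. quota on III.3 exhausted → over-quota 21%. → 21%.
Line B: PET → III.3; film → III.3.2; for construction → III.3.2.1. Scheduled 24%. quota on III.3 exhausted → over-quota 21%; Arlenia agreement on III.1.2.2: III.3.2.1 not covered; Arlenia agreement on III.3.2: RVC ≥ 35% → 7% available; preferential 7%. → 7%.
Line C: polystyrene → III.2; moulded articles → III.2.1; for packaging → III.2.1.2. Scheduled 12%. No special measure applies. → 12%.
Line D: polyethylene → III.1; moulded articles → III.1.1; for construction → III.1.1.2. Scheduled 26%. No special measure applies. → 26%.
Sum: 21% + 7% + 12% + 26% = 66%.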